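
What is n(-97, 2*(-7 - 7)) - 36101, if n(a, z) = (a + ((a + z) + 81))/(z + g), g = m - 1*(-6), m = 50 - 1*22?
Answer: -72249/2 ≈ -36125.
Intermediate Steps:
m = 28 (m = 50 - 22 = 28)
g = 34 (g = 28 - 1*(-6) = 28 + 6 = 34)
n(a, z) = (81 + z + 2*a)/(34 + z) (n(a, z) = (a + ((a + z) + 81))/(z + 34) = (a + (81 + a + z))/(34 + z) = (81 + z + 2*a)/(34 + z))
n(-97, 2*(-7 - 7)) - 36101 = (81 + 2*(-7 - 7) + 2*(-97))/(34 + 2*(-7 - 7)) - 36101 = (81 + 2*(-14) - 194)/(34 + 2*(-14)) - 36101 = (81 - 28 - 194)/(34 - 28) - 36101 = -141/6 - 36101 = (⅙)*(-141) - 36101 = -47/2 - 36101 = -72249/2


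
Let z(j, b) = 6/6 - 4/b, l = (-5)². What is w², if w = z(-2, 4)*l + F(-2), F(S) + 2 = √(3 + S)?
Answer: 1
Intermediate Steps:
l = 25
z(j, b) = 1 - 4/b (z(j, b) = 6*(⅙) - 4/b = 1 - 4/b)
F(S) = -2 + √(3 + S)
w = -1 (w = ((-4 + 4)/4)*25 + (-2 + √(3 - 2)) = ((¼)*0)*25 + (-2 + √1) = 0*25 + (-2 + 1) = 0 - 1 = -1)
w² = (-1)² = 1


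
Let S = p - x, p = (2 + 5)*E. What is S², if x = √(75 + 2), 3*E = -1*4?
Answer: 1477/9 + 56*√77/3 ≈ 327.91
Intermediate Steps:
E = -4/3 (E = (-1*4)/3 = (⅓)*(-4) = -4/3 ≈ -1.3333)
p = -28/3 (p = (2 + 5)*(-4/3) = 7*(-4/3) = -28/3 ≈ -9.3333)
x = √77 ≈ 8.7750
S = -28/3 - √77 ≈ -18.108
S² = (-28/3 - √77)²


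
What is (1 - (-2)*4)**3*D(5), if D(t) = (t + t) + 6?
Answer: 11664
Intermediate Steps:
D(t) = 6 + 2*t (D(t) = 2*t + 6 = 6 + 2*t)
(1 - (-2)*4)**3*D(5) = (1 - (-2)*4)**3*(6 + 2*5) = (1 - 1*(-8))**3*(6 + 10) = (1 + 8)**3*16 = 9**3*16 = 729*16 = 11664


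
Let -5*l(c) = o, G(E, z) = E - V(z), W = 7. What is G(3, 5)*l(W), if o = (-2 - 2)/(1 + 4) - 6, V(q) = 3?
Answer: 0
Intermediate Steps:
G(E, z) = -3 + E (G(E, z) = E - 1*3 = E - 3 = -3 + E)
o = -34/5 (o = -4/5 - 6 = -4*⅕ - 6 = -⅘ - 6 = -34/5 ≈ -6.8000)
l(c) = 34/25 (l(c) = -⅕*(-34/5) = 34/25)
G(3, 5)*l(W) = (-3 + 3)*(34/25) = 0*(34/25) = 0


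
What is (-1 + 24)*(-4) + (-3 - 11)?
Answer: -106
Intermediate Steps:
(-1 + 24)*(-4) + (-3 - 11) = 23*(-4) - 14 = -92 - 14 = -106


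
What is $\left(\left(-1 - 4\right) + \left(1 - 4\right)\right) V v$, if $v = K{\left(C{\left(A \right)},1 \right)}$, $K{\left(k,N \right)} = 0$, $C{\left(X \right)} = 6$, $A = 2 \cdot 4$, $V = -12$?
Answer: $0$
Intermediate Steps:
$A = 8$
$v = 0$
$\left(\left(-1 - 4\right) + \left(1 - 4\right)\right) V v = \left(\left(-1 - 4\right) + \left(1 - 4\right)\right) \left(-12\right) 0 = \left(-5 - 3\right) \left(-12\right) 0 = \left(-8\right) \left(-12\right) 0 = 96 \cdot 0 = 0$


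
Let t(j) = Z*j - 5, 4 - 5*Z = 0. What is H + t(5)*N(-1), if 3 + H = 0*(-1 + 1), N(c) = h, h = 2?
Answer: -5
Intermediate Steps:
Z = 4/5 (Z = 4/5 - 1/5*0 = 4/5 + 0 = 4/5 ≈ 0.80000)
t(j) = -5 + 4*j/5 (t(j) = 4*j/5 - 5 = -5 + 4*j/5)
N(c) = 2
H = -3 (H = -3 + 0*(-1 + 1) = -3 + 0*0 = -3 + 0 = -3)
H + t(5)*N(-1) = -3 + (-5 + (4/5)*5)*2 = -3 + (-5 + 4)*2 = -3 - 1*2 = -3 - 2 = -5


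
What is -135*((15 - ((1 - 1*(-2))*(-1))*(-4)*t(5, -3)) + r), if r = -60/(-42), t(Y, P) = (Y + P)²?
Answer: 29835/7 ≈ 4262.1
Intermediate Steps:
t(Y, P) = (P + Y)²
r = 10/7 (r = -60*(-1/42) = 10/7 ≈ 1.4286)
-135*((15 - ((1 - 1*(-2))*(-1))*(-4)*t(5, -3)) + r) = -135*((15 - ((1 - 1*(-2))*(-1))*(-4)*(-3 + 5)²) + 10/7) = -135*((15 - ((1 + 2)*(-1))*(-4)*2²) + 10/7) = -135*((15 - (3*(-1))*(-4)*4) + 10/7) = -135*((15 - (-3*(-4))*4) + 10/7) = -135*((15 - 12*4) + 10/7) = -135*((15 - 1*48) + 10/7) = -135*((15 - 48) + 10/7) = -135*(-33 + 10/7) = -135*(-221/7) = 29835/7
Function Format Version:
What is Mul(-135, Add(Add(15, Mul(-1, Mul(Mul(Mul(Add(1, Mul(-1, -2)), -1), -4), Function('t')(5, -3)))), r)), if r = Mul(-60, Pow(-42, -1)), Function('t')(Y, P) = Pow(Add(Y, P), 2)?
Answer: Rational(29835, 7) ≈ 4262.1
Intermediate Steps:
Function('t')(Y, P) = Pow(Add(P, Y), 2)
r = Rational(10, 7) (r = Mul(-60, Rational(-1, 42)) = Rational(10, 7) ≈ 1.4286)
Mul(-135, Add(Add(15, Mul(-1, Mul(Mul(Mul(Add(1, Mul(-1, -2)), -1), -4), Function('t')(5, -3)))), r)) = Mul(-135, Add(Add(15, Mul(-1, Mul(Mul(Mul(Add(1, Mul(-1, -2)), -1), -4), Pow(Add(-3, 5), 2)))), Rational(10, 7))) = Mul(-135, Add(Add(15, Mul(-1, Mul(Mul(Mul(Add(1, 2), -1), -4), Pow(2, 2)))), Rational(10, 7))) = Mul(-135, Add(Add(15, Mul(-1, Mul(Mul(Mul(3, -1), -4), 4))), Rational(10, 7))) = Mul(-135, Add(Add(15, Mul(-1, Mul(Mul(-3, -4), 4))), Rational(10, 7))) = Mul(-135, Add(Add(15, Mul(-1, Mul(12, 4))), Rational(10, 7))) = Mul(-135, Add(Add(15, Mul(-1, 48)), Rational(10, 7))) = Mul(-135, Add(Add(15, -48), Rational(10, 7))) = Mul(-135, Add(-33, Rational(10, 7))) = Mul(-135, Rational(-221, 7)) = Rational(29835, 7)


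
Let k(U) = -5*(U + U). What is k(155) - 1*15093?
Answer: -16643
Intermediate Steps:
k(U) = -10*U
k(155) - 1*15093 = -10*155 - 1*15093 = -1550 - 15093 = -16643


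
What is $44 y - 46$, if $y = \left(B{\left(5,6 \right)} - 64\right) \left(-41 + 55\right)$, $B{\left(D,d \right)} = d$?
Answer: $-35774$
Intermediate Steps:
$y = -812$ ($y = \left(6 - 64\right) \left(-41 + 55\right) = \left(-58\right) 14 = -812$)
$44 y - 46 = 44 \left(-812\right) - 46 = -35728 - 46 = -35774$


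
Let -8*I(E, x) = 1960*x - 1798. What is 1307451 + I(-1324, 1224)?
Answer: 4031183/4 ≈ 1.0078e+6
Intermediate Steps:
I(E, x) = 899/4 - 245*x (I(E, x) = -(1960*x - 1798)/8 = -(-1798 + 1960*x)/8 = 899/4 - 245*x)
1307451 + I(-1324, 1224) = 1307451 + (899/4 - 245*1224) = 1307451 + (899/4 - 299880) = 1307451 - 1198621/4 = 4031183/4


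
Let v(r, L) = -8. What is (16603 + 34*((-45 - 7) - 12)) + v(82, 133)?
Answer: 14419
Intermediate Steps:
(16603 + 34*((-45 - 7) - 12)) + v(82, 133) = (16603 + 34*((-45 - 7) - 12)) - 8 = (16603 + 34*(-52 - 12)) - 8 = (16603 + 34*(-64)) - 8 = (16603 - 2176) - 8 = 14427 - 8 = 14419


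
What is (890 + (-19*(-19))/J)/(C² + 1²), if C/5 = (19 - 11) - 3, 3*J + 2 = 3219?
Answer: 2864213/2013842 ≈ 1.4223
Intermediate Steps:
J = 3217/3 (J = -⅔ + (⅓)*3219 = -⅔ + 1073 = 3217/3 ≈ 1072.3)
C = 25 (C = 5*((19 - 11) - 3) = 5*(8 - 3) = 5*5 = 25)
(890 + (-19*(-19))/J)/(C² + 1²) = (890 + (-19*(-19))/(3217/3))/(25² + 1²) = (890 + 361*(3/3217))/(625 + 1) = (890 + 1083/3217)/626 = (2864213/3217)*(1/626) = 2864213/2013842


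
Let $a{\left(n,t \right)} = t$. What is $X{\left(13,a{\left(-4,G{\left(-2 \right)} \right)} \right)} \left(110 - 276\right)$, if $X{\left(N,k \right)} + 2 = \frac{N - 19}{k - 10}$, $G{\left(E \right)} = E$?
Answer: $249$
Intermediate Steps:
$X{\left(N,k \right)} = -2 + \frac{-19 + N}{-10 + k}$ ($X{\left(N,k \right)} = -2 + \frac{N - 19}{k - 10} = -2 + \frac{-19 + N}{-10 + k}$)
$X{\left(13,a{\left(-4,G{\left(-2 \right)} \right)} \right)} \left(110 - 276\right) = \frac{1 + 13 - -4}{-10 - 2} \left(110 - 276\right) = \frac{1 + 13 + 4}{-12} \left(-166\right) = \left(- \frac{1}{12}\right) 18 \left(-166\right) = \left(- \frac{3}{2}\right) \left(-166\right) = 249$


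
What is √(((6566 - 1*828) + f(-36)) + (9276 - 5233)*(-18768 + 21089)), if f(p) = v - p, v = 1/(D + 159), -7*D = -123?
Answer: √3586104808311/618 ≈ 3064.2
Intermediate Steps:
D = 123/7 (D = -⅐*(-123) = 123/7 ≈ 17.571)
v = 7/1236 (v = 1/(123/7 + 159) = 1/(1236/7) = 7/1236 ≈ 0.0056634)
f(p) = 7/1236 - p
√(((6566 - 1*828) + f(-36)) + (9276 - 5233)*(-18768 + 21089)) = √(((6566 - 1*828) + (7/1236 - 1*(-36))) + (9276 - 5233)*(-18768 + 21089)) = √(((6566 - 828) + (7/1236 + 36)) + 4043*2321) = √((5738 + 44503/1236) + 9383803) = √(7136671/1236 + 9383803) = √(11605517179/1236) = √3586104808311/618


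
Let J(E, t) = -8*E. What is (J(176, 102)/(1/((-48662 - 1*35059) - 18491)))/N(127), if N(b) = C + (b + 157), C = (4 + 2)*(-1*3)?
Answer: 71957248/133 ≈ 5.4103e+5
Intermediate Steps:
C = -18 (C = 6*(-3) = -18)
N(b) = 139 + b (N(b) = -18 + (b + 157) = -18 + (157 + b) = 139 + b)
(J(176, 102)/(1/((-48662 - 1*35059) - 18491)))/N(127) = ((-8*176)/(1/((-48662 - 1*35059) - 18491)))/(139 + 127) = -1408/(1/((-48662 - 35059) - 18491))/266 = -1408/(1/(-83721 - 18491))*(1/266) = -1408/(1/(-102212))*(1/266) = -1408/(-1/102212)*(1/266) = -1408*(-102212)*(1/266) = 143914496*(1/266) = 71957248/133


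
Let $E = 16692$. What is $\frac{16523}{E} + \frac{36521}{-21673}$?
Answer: $- \frac{19346581}{27828132} \approx -0.69522$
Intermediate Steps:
$\frac{16523}{E} + \frac{36521}{-21673} = \frac{16523}{16692} + \frac{36521}{-21673} = 16523 \cdot \frac{1}{16692} + 36521 \left(- \frac{1}{21673}\right) = \frac{1271}{1284} - \frac{36521}{21673} = - \frac{19346581}{27828132}$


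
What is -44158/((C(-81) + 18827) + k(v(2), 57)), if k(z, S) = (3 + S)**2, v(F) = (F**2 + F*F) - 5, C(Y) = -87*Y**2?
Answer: 22079/274190 ≈ 0.080524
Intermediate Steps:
v(F) = -5 + 2*F**2 (v(F) = (F**2 + F**2) - 5 = 2*F**2 - 5 = -5 + 2*F**2)
-44158/((C(-81) + 18827) + k(v(2), 57)) = -44158/((-87*(-81)**2 + 18827) + (3 + 57)**2) = -44158/((-87*6561 + 18827) + 60**2) = -44158/((-570807 + 18827) + 3600) = -44158/(-551980 + 3600) = -44158/(-548380) = -44158*(-1/548380) = 22079/274190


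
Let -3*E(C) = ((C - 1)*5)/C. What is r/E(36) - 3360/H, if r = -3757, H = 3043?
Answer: 1234127508/532525 ≈ 2317.5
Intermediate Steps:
E(C) = -(-5 + 5*C)/(3*C) (E(C) = -(C - 1)*5/(3*C) = -(-1 + C)*5/(3*C) = -(-5 + 5*C)/(3*C))
r/E(36) - 3360/H = -3757*108/(5*(1 - 1*36)) - 3360/3043 = -3757*108/(5*(1 - 36)) - 3360*1/3043 = -3757/((5/3)*(1/36)*(-35)) - 3360/3043 = -3757/(-175/108) - 3360/3043 = -3757*(-108/175) - 3360/3043 = 405756/175 - 3360/3043 = 1234127508/532525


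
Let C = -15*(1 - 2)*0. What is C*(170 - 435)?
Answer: 0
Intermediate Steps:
C = 0 (C = -(-15)*0 = -15*0 = 0)
C*(170 - 435) = 0*(170 - 435) = 0*(-265) = 0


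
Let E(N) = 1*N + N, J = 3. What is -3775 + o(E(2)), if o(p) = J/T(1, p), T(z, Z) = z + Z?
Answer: -18872/5 ≈ -3774.4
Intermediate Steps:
T(z, Z) = Z + z
E(N) = 2*N (E(N) = N + N = 2*N)
o(p) = 3/(1 + p) (o(p) = 3/(p + 1) = 3/(1 + p))
-3775 + o(E(2)) = -3775 + 3/(1 + 2*2) = -3775 + 3/(1 + 4) = -3775 + 3/5 = -3775 + 3*(⅕) = -3775 + ⅗ = -18872/5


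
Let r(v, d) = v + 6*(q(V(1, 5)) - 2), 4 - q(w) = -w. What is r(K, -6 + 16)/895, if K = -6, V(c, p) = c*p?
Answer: 36/895 ≈ 0.040223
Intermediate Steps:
q(w) = 4 + w (q(w) = 4 - (-1)*w = 4 + w)
r(v, d) = 42 + v (r(v, d) = v + 6*((4 + 1*5) - 2) = v + 6*((4 + 5) - 2) = v + 6*(9 - 2) = v + 6*7 = v + 42 = 42 + v)
r(K, -6 + 16)/895 = (42 - 6)/895 = 36*(1/895) = 36/895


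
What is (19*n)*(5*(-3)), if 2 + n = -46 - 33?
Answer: 23085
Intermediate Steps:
n = -81 (n = -2 + (-46 - 33) = -2 - 79 = -81)
(19*n)*(5*(-3)) = (19*(-81))*(5*(-3)) = -1539*(-15) = 23085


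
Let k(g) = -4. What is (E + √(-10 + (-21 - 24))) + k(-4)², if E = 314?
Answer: 330 + I*√55 ≈ 330.0 + 7.4162*I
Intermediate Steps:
(E + √(-10 + (-21 - 24))) + k(-4)² = (314 + √(-10 + (-21 - 24))) + (-4)² = (314 + √(-10 - 45)) + 16 = (314 + √(-55)) + 16 = (314 + I*√55) + 16 = 330 + I*√55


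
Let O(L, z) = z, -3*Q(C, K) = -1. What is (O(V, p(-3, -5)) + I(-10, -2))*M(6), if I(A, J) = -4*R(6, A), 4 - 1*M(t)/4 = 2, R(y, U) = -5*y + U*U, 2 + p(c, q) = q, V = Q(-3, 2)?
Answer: -2296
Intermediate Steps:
Q(C, K) = ⅓ (Q(C, K) = -⅓*(-1) = ⅓)
V = ⅓ ≈ 0.33333
p(c, q) = -2 + q
R(y, U) = U² - 5*y (R(y, U) = -5*y + U² = U² - 5*y)
M(t) = 8 (M(t) = 16 - 4*2 = 16 - 8 = 8)
I(A, J) = 120 - 4*A² (I(A, J) = -4*(A² - 5*6) = -4*(A² - 30) = -4*(-30 + A²) = 120 - 4*A²)
(O(V, p(-3, -5)) + I(-10, -2))*M(6) = ((-2 - 5) + (120 - 4*(-10)²))*8 = (-7 + (120 - 4*100))*8 = (-7 + (120 - 400))*8 = (-7 - 280)*8 = -287*8 = -2296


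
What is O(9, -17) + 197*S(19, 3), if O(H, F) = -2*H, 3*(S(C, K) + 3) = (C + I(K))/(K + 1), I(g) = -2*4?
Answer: -5141/12 ≈ -428.42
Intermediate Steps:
I(g) = -8
S(C, K) = -3 + (-8 + C)/(3*(1 + K)) (S(C, K) = -3 + ((C - 8)/(K + 1))/3 = -3 + ((-8 + C)/(1 + K))/3 = -3 + (-8 + C)/(3*(1 + K)))
O(9, -17) + 197*S(19, 3) = -2*9 + 197*((-17 + 19 - 9*3)/(3*(1 + 3))) = -18 + 197*((⅓)*(-17 + 19 - 27)/4) = -18 + 197*((⅓)*(¼)*(-25)) = -18 + 197*(-25/12) = -18 - 4925/12 = -5141/12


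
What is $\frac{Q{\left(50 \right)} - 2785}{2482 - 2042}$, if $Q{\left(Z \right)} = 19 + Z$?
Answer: $- \frac{679}{110} \approx -6.1727$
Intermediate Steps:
$\frac{Q{\left(50 \right)} - 2785}{2482 - 2042} = \frac{\left(19 + 50\right) - 2785}{2482 - 2042} = \frac{69 - 2785}{440} = \left(-2716\right) \frac{1}{440} = - \frac{679}{110}$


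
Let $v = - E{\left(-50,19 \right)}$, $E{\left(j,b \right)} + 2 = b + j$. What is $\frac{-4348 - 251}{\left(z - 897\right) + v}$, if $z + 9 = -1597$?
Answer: $\frac{4599}{2470} \approx 1.8619$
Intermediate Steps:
$z = -1606$ ($z = -9 - 1597 = -1606$)
$E{\left(j,b \right)} = -2 + b + j$ ($E{\left(j,b \right)} = -2 + \left(b + j\right) = -2 + b + j$)
$v = 33$ ($v = - (-2 + 19 - 50) = \left(-1\right) \left(-33\right) = 33$)
$\frac{-4348 - 251}{\left(z - 897\right) + v} = \frac{-4348 - 251}{\left(-1606 - 897\right) + 33} = - \frac{4599}{-2503 + 33} = - \frac{4599}{-2470} = \left(-4599\right) \left(- \frac{1}{2470}\right) = \frac{4599}{2470}$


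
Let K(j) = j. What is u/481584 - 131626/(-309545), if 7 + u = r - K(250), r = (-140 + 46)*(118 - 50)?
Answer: 61330810879/149071919280 ≈ 0.41142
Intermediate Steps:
r = -6392 (r = -94*68 = -6392)
u = -6649 (u = -7 + (-6392 - 1*250) = -7 + (-6392 - 250) = -7 - 6642 = -6649)
u/481584 - 131626/(-309545) = -6649/481584 - 131626/(-309545) = -6649*1/481584 - 131626*(-1/309545) = -6649/481584 + 131626/309545 = 61330810879/149071919280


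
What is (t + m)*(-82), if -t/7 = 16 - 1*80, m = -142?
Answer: -25092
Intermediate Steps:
t = 448 (t = -7*(16 - 1*80) = -7*(16 - 80) = -7*(-64) = 448)
(t + m)*(-82) = (448 - 142)*(-82) = 306*(-82) = -25092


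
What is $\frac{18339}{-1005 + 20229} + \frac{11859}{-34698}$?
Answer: $\frac{22686067}{37057464} \approx 0.61219$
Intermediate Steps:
$\frac{18339}{-1005 + 20229} + \frac{11859}{-34698} = \frac{18339}{19224} + 11859 \left(- \frac{1}{34698}\right) = 18339 \cdot \frac{1}{19224} - \frac{3953}{11566} = \frac{6113}{6408} - \frac{3953}{11566} = \frac{22686067}{37057464}$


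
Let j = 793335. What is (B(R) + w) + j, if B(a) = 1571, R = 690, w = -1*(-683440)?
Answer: 1478346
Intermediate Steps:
w = 683440
(B(R) + w) + j = (1571 + 683440) + 793335 = 685011 + 793335 = 1478346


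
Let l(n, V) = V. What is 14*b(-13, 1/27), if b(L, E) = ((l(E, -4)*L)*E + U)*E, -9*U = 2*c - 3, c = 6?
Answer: 350/729 ≈ 0.48011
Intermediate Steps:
U = -1 (U = -(2*6 - 3)/9 = -(12 - 3)/9 = -⅑*9 = -1)
b(L, E) = E*(-1 - 4*E*L) (b(L, E) = ((-4*L)*E - 1)*E = (-4*E*L - 1)*E = (-1 - 4*E*L)*E = E*(-1 - 4*E*L))
14*b(-13, 1/27) = 14*((-1 - 4*(-13)/27)/27) = 14*((-1 - 4*1/27*(-13))/27) = 14*((-1 + 52/27)/27) = 14*((1/27)*(25/27)) = 14*(25/729) = 350/729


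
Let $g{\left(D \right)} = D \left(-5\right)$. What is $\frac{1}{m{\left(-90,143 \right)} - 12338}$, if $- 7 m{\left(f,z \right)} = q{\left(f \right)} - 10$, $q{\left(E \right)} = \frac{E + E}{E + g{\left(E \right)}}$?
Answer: $- \frac{2}{24673} \approx -8.106 \cdot 10^{-5}$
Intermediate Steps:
$g{\left(D \right)} = - 5 D$
$q{\left(E \right)} = - \frac{1}{2}$ ($q{\left(E \right)} = \frac{E + E}{E - 5 E} = \frac{2 E}{\left(-4\right) E} = 2 E \left(- \frac{1}{4 E}\right) = - \frac{1}{2}$)
$m{\left(f,z \right)} = \frac{3}{2}$ ($m{\left(f,z \right)} = - \frac{- \frac{1}{2} - 10}{7} = \left(- \frac{1}{7}\right) \left(- \frac{21}{2}\right) = \frac{3}{2}$)
$\frac{1}{m{\left(-90,143 \right)} - 12338} = \frac{1}{\frac{3}{2} - 12338} = \frac{1}{- \frac{24673}{2}} = - \frac{2}{24673}$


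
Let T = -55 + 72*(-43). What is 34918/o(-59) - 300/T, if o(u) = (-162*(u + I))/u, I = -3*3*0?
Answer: -54989009/255231 ≈ -215.45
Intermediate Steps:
I = 0 (I = -9*0 = 0)
T = -3151 (T = -55 - 3096 = -3151)
o(u) = -162 (o(u) = (-162*(u + 0))/u = (-162*u)/u = -162)
34918/o(-59) - 300/T = 34918/(-162) - 300/(-3151) = 34918*(-1/162) - 300*(-1/3151) = -17459/81 + 300/3151 = -54989009/255231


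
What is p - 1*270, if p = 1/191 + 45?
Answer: -42974/191 ≈ -224.99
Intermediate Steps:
p = 8596/191 (p = 1/191 + 45 = 8596/191 ≈ 45.005)
p - 1*270 = 8596/191 - 1*270 = 8596/191 - 270 = -42974/191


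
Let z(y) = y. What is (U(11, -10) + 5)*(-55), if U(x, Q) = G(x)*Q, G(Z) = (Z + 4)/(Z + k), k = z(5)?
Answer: 1925/8 ≈ 240.63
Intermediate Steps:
k = 5
G(Z) = (4 + Z)/(5 + Z) (G(Z) = (Z + 4)/(Z + 5) = (4 + Z)/(5 + Z))
U(x, Q) = Q*(4 + x)/(5 + x) (U(x, Q) = ((4 + x)/(5 + x))*Q = Q*(4 + x)/(5 + x))
(U(11, -10) + 5)*(-55) = (-10*(4 + 11)/(5 + 11) + 5)*(-55) = (-10*15/16 + 5)*(-55) = (-10*1/16*15 + 5)*(-55) = (-75/8 + 5)*(-55) = -35/8*(-55) = 1925/8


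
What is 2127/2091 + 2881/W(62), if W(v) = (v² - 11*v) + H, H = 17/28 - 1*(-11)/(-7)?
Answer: 118978477/61690773 ≈ 1.9286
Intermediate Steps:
H = -27/28 (H = 17*(1/28) + 11*(-⅐) = 17/28 - 11/7 = -27/28 ≈ -0.96429)
W(v) = -27/28 + v² - 11*v (W(v) = (v² - 11*v) - 27/28 = -27/28 + v² - 11*v)
2127/2091 + 2881/W(62) = 2127/2091 + 2881/(-27/28 + 62² - 11*62) = 2127*(1/2091) + 2881/(-27/28 + 3844 - 682) = 709/697 + 2881/(88509/28) = 709/697 + 2881*(28/88509) = 709/697 + 80668/88509 = 118978477/61690773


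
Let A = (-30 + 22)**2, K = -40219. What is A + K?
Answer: -40155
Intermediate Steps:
A = 64 (A = (-8)**2 = 64)
A + K = 64 - 40219 = -40155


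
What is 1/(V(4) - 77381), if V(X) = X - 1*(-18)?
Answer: -1/77359 ≈ -1.2927e-5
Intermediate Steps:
V(X) = 18 + X (V(X) = X + 18 = 18 + X)
1/(V(4) - 77381) = 1/((18 + 4) - 77381) = 1/(22 - 77381) = 1/(-77359) = -1/77359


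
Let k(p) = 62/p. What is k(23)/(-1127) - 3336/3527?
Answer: -86691130/91423367 ≈ -0.94824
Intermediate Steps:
k(23)/(-1127) - 3336/3527 = (62/23)/(-1127) - 3336/3527 = (62*(1/23))*(-1/1127) - 3336*1/3527 = (62/23)*(-1/1127) - 3336/3527 = -62/25921 - 3336/3527 = -86691130/91423367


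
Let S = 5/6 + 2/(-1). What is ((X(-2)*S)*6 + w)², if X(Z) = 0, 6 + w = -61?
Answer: 4489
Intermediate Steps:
w = -67 (w = -6 - 61 = -67)
S = -7/6 (S = 5*(⅙) + 2*(-1) = ⅚ - 2 = -7/6 ≈ -1.1667)
((X(-2)*S)*6 + w)² = ((0*(-7/6))*6 - 67)² = (0*6 - 67)² = (0 - 67)² = (-67)² = 4489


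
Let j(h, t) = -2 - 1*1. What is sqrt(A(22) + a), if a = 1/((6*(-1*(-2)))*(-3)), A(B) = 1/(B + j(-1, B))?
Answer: sqrt(323)/114 ≈ 0.15765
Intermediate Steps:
j(h, t) = -3 (j(h, t) = -2 - 1 = -3)
A(B) = 1/(-3 + B) (A(B) = 1/(B - 3) = 1/(-3 + B))
a = -1/36 (a = 1/((6*2)*(-3)) = 1/(12*(-3)) = 1/(-36) = -1/36 ≈ -0.027778)
sqrt(A(22) + a) = sqrt(1/(-3 + 22) - 1/36) = sqrt(1/19 - 1/36) = sqrt(17/684) = sqrt(323)/114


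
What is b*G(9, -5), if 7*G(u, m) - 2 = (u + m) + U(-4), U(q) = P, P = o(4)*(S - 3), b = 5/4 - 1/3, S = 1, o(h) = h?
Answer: -11/42 ≈ -0.26190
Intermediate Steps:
b = 11/12 (b = 5*(¼) - 1*⅓ = 5/4 - ⅓ = 11/12 ≈ 0.91667)
P = -8 (P = 4*(1 - 3) = 4*(-2) = -8)
U(q) = -8
G(u, m) = -6/7 + m/7 + u/7 (G(u, m) = 2/7 + ((u + m) - 8)/7 = 2/7 + ((m + u) - 8)/7 = 2/7 + (-8 + m + u)/7 = 2/7 + (-8/7 + m/7 + u/7) = -6/7 + m/7 + u/7)
b*G(9, -5) = 11*(-6/7 + (⅐)*(-5) + (⅐)*9)/12 = 11*(-6/7 - 5/7 + 9/7)/12 = (11/12)*(-2/7) = -11/42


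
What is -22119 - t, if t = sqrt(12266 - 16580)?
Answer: -22119 - I*sqrt(4314) ≈ -22119.0 - 65.681*I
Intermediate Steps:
t = I*sqrt(4314) (t = sqrt(-4314) = I*sqrt(4314) ≈ 65.681*I)
-22119 - t = -22119 - I*sqrt(4314)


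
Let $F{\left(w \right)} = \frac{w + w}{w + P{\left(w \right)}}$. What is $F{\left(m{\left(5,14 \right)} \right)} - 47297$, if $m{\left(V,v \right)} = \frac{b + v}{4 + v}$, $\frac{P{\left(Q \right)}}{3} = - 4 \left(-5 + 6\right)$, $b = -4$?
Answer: $- \frac{4871601}{103} \approx -47297.0$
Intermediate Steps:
$P{\left(Q \right)} = -12$ ($P{\left(Q \right)} = 3 \left(- 4 \left(-5 + 6\right)\right) = 3 \left(\left(-4\right) 1\right) = 3 \left(-4\right) = -12$)
$m{\left(V,v \right)} = \frac{-4 + v}{4 + v}$
$F{\left(w \right)} = \frac{2 w}{-12 + w}$ ($F{\left(w \right)} = \frac{w + w}{w - 12} = \frac{2 w}{-12 + w}$)
$F{\left(m{\left(5,14 \right)} \right)} - 47297 = \frac{2 \frac{-4 + 14}{4 + 14}}{-12 + \frac{-4 + 14}{4 + 14}} - 47297 = \frac{2 \cdot \frac{1}{18} \cdot 10}{-12 + \frac{1}{18} \cdot 10} - 47297 = 2 \cdot \frac{5}{9} \frac{1}{-12 + \frac{5}{9}} - 47297 = 2 \cdot \frac{5}{9} \frac{1}{- \frac{103}{9}} - 47297 = 2 \cdot \frac{5}{9} \left(- \frac{9}{103}\right) - 47297 = - \frac{10}{103} - 47297 = - \frac{4871601}{103}$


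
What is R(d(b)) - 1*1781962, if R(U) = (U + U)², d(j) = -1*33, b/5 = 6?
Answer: -1777606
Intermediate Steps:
b = 30 (b = 5*6 = 30)
d(j) = -33
R(U) = 4*U² (R(U) = (2*U)² = 4*U²)
R(d(b)) - 1*1781962 = 4*(-33)² - 1*1781962 = 4*1089 - 1781962 = 4356 - 1781962 = -1777606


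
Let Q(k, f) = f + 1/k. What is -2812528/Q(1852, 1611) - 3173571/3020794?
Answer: -15744185974542847/9012759416962 ≈ -1746.9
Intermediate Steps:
-2812528/Q(1852, 1611) - 3173571/3020794 = -2812528/(1611 + 1/1852) - 3173571/3020794 = -2812528/(1611 + 1/1852) - 3173571*1/3020794 = -2812528/2983573/1852 - 3173571/3020794 = -2812528*1852/2983573 - 3173571/3020794 = -5208801856/2983573 - 3173571/3020794 = -15744185974542847/9012759416962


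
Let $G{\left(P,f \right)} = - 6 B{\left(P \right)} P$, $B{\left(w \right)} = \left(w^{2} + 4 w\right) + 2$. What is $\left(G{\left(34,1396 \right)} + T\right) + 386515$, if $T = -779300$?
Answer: $-656761$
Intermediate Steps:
$B{\left(w \right)} = 2 + w^{2} + 4 w$
$G{\left(P,f \right)} = P \left(-12 - 24 P - 6 P^{2}\right)$ ($G{\left(P,f \right)} = - 6 \left(2 + P^{2} + 4 P\right) P = \left(-12 - 24 P - 6 P^{2}\right) P = P \left(-12 - 24 P - 6 P^{2}\right)$)
$\left(G{\left(34,1396 \right)} + T\right) + 386515 = \left(\left(-6\right) 34 \left(2 + 34^{2} + 4 \cdot 34\right) - 779300\right) + 386515 = \left(\left(-6\right) 34 \left(2 + 1156 + 136\right) - 779300\right) + 386515 = \left(\left(-6\right) 34 \cdot 1294 - 779300\right) + 386515 = \left(-263976 - 779300\right) + 386515 = -1043276 + 386515 = -656761$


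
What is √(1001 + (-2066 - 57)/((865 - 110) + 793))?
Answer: 5*√2661571/258 ≈ 31.617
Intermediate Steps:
√(1001 + (-2066 - 57)/((865 - 110) + 793)) = √(1001 - 2123/(755 + 793)) = √(1001 - 2123/1548) = √(1547425/1548) = 5*√2661571/258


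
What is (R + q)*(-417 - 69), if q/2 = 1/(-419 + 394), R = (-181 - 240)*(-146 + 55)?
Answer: -465477678/25 ≈ -1.8619e+7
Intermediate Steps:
R = 38311 (R = -421*(-91) = 38311)
q = -2/25 (q = 2/(-419 + 394) = 2/(-25) = 2*(-1/25) = -2/25 ≈ -0.080000)
(R + q)*(-417 - 69) = (38311 - 2/25)*(-417 - 69) = (957773/25)*(-486) = -465477678/25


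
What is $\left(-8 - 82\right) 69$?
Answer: $-6210$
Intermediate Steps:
$\left(-8 - 82\right) 69 = \left(-90\right) 69 = -6210$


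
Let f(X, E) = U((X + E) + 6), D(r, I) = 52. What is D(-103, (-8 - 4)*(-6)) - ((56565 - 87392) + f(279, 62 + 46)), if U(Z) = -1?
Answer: 30880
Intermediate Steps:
f(X, E) = -1
D(-103, (-8 - 4)*(-6)) - ((56565 - 87392) + f(279, 62 + 46)) = 52 - ((56565 - 87392) - 1) = 52 - (-30827 - 1) = 52 - 1*(-30828) = 52 + 30828 = 30880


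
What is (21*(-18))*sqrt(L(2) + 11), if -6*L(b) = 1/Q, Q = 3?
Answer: -63*sqrt(394) ≈ -1250.5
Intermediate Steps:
L(b) = -1/18 (L(b) = -1/6/3 = -1/6*1/3 = -1/18)
(21*(-18))*sqrt(L(2) + 11) = (21*(-18))*sqrt(-1/18 + 11) = -63*sqrt(394)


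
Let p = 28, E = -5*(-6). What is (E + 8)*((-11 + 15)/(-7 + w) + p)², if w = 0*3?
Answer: 1400832/49 ≈ 28588.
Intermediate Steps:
E = 30
w = 0
(E + 8)*((-11 + 15)/(-7 + w) + p)² = (30 + 8)*((-11 + 15)/(-7 + 0) + 28)² = 38*(4/(-7) + 28)² = 38*(4*(-⅐) + 28)² = 38*(-4/7 + 28)² = 38*(192/7)² = 38*(36864/49) = 1400832/49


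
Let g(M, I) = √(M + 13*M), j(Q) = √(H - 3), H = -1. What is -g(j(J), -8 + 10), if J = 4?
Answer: √14*(-1 - I) ≈ -3.7417 - 3.7417*I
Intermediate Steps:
j(Q) = 2*I (j(Q) = √(-1 - 3) = √(-4) = 2*I)
g(M, I) = √14*√M (g(M, I) = √(14*M) = √14*√M)
-g(j(J), -8 + 10) = -√14*√(2*I) = -√14*(1 + I)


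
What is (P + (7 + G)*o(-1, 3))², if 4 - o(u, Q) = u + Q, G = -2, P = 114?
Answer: 15376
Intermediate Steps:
o(u, Q) = 4 - Q - u (o(u, Q) = 4 - (u + Q) = 4 - (Q + u) = 4 + (-Q - u) = 4 - Q - u)
(P + (7 + G)*o(-1, 3))² = (114 + (7 - 2)*(4 - 1*3 - 1*(-1)))² = (114 + 5*(4 - 3 + 1))² = (114 + 5*2)² = (114 + 10)² = 124² = 15376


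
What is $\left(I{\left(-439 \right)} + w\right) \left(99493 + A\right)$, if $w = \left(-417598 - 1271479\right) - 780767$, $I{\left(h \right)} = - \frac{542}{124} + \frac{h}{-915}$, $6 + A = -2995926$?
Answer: $\frac{405833017883542613}{56730} \approx 7.1538 \cdot 10^{12}$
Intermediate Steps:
$A = -2995932$ ($A = -6 - 2995926 = -2995932$)
$I{\left(h \right)} = - \frac{271}{62} - \frac{h}{915}$ ($I{\left(h \right)} = \left(-542\right) \frac{1}{124} + h \left(- \frac{1}{915}\right) = - \frac{271}{62} - \frac{h}{915}$)
$w = -2469844$ ($w = -1689077 - 780767 = -2469844$)
$\left(I{\left(-439 \right)} + w\right) \left(99493 + A\right) = \left(\left(- \frac{271}{62} - - \frac{439}{915}\right) - 2469844\right) \left(99493 - 2995932\right) = \left(\left(- \frac{271}{62} + \frac{439}{915}\right) - 2469844\right) \left(-2896439\right) = \left(- \frac{220747}{56730} - 2469844\right) \left(-2896439\right) = \left(- \frac{140114470867}{56730}\right) \left(-2896439\right) = \frac{405833017883542613}{56730}$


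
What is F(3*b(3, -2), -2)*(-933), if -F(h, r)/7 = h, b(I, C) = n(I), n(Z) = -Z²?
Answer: -176337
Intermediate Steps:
b(I, C) = -I²
F(h, r) = -7*h
F(3*b(3, -2), -2)*(-933) = -21*(-1*3²)*(-933) = -21*(-1*9)*(-933) = -21*(-9)*(-933) = -7*(-27)*(-933) = 189*(-933) = -176337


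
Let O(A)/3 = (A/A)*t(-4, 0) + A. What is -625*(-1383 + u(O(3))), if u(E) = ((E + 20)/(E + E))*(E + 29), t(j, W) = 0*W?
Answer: 7435000/9 ≈ 8.2611e+5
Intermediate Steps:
t(j, W) = 0
O(A) = 3*A (O(A) = 3*((A/A)*0 + A) = 3*(1*0 + A) = 3*(0 + A) = 3*A)
u(E) = (20 + E)*(29 + E)/(2*E) (u(E) = ((20 + E)/((2*E)))*(29 + E) = ((20 + E)*(1/(2*E)))*(29 + E) = ((20 + E)/(2*E))*(29 + E) = (20 + E)*(29 + E)/(2*E))
-625*(-1383 + u(O(3))) = -625*(-1383 + (580 + (3*3)*(49 + 3*3))/(2*((3*3)))) = -625*(-1383 + (½)*(580 + 9*(49 + 9))/9) = -625*(-1383 + (½)*(⅑)*(580 + 9*58)) = -625*(-1383 + (½)*(⅑)*(580 + 522)) = -625*(-1383 + (½)*(⅑)*1102) = -625*(-1383 + 551/9) = -625*(-11896/9) = 7435000/9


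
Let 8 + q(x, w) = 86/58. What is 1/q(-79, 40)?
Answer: -29/189 ≈ -0.15344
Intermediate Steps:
q(x, w) = -189/29 (q(x, w) = -8 + 86/58 = -8 + 86*(1/58) = -8 + 43/29 = -189/29)
1/q(-79, 40) = 1/(-189/29) = -29/189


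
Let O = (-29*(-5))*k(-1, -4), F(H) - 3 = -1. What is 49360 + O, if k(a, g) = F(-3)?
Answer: 49650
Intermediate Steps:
F(H) = 2 (F(H) = 3 - 1 = 2)
k(a, g) = 2
O = 290 (O = -29*(-5)*2 = 145*2 = 290)
49360 + O = 49360 + 290 = 49650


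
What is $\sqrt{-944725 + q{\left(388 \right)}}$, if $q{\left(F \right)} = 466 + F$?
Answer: $i \sqrt{943871} \approx 971.53 i$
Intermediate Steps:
$\sqrt{-944725 + q{\left(388 \right)}} = \sqrt{-944725 + \left(466 + 388\right)} = \sqrt{-944725 + 854} = \sqrt{-943871} = i \sqrt{943871}$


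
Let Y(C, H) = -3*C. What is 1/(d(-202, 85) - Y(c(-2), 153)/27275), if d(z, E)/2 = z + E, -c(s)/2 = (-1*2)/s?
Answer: -27275/6382356 ≈ -0.0042735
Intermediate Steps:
c(s) = 4/s (c(s) = -2*(-1*2)/s = -(-4)/s = 4/s)
d(z, E) = 2*E + 2*z (d(z, E) = 2*(z + E) = 2*(E + z) = 2*E + 2*z)
1/(d(-202, 85) - Y(c(-2), 153)/27275) = 1/((2*85 + 2*(-202)) - (-12/(-2))/27275) = 1/((170 - 404) - (-12*(-1)/2)/27275) = 1/(-234 - (-3*(-2))/27275) = 1/(-234 - 6/27275) = 1/(-6382356/27275) = -27275/6382356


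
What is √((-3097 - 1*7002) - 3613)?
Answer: 4*I*√857 ≈ 117.1*I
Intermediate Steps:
√((-3097 - 1*7002) - 3613) = √((-3097 - 7002) - 3613) = √(-10099 - 3613) = √(-13712) = 4*I*√857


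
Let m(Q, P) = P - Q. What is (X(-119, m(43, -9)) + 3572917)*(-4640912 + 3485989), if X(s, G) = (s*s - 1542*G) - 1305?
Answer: -4233898056311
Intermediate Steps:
X(s, G) = -1305 + s² - 1542*G (X(s, G) = (s² - 1542*G) - 1305 = -1305 + s² - 1542*G)
(X(-119, m(43, -9)) + 3572917)*(-4640912 + 3485989) = ((-1305 + (-119)² - 1542*(-9 - 1*43)) + 3572917)*(-4640912 + 3485989) = ((-1305 + 14161 - 1542*(-9 - 43)) + 3572917)*(-1154923) = ((-1305 + 14161 - 1542*(-52)) + 3572917)*(-1154923) = ((-1305 + 14161 + 80184) + 3572917)*(-1154923) = (93040 + 3572917)*(-1154923) = 3665957*(-1154923) = -4233898056311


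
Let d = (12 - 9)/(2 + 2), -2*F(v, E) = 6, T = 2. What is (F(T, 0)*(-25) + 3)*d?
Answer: 117/2 ≈ 58.500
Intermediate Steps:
F(v, E) = -3 (F(v, E) = -1/2*6 = -3)
d = 3/4 ≈ 0.75000
(F(T, 0)*(-25) + 3)*d = (-3*(-25) + 3)*(3/4) = (75 + 3)*(3/4) = 78*(3/4) = 117/2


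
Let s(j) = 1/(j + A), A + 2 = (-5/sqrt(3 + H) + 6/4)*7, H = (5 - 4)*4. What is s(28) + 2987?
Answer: 13826969/4629 + 20*sqrt(7)/4629 ≈ 2987.0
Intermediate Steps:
H = 4 (H = 1*4 = 4)
A = 17/2 - 5*sqrt(7) (A = -2 + (-5/sqrt(3 + 4) + 6/4)*7 = -2 + (-5*sqrt(7)/7 + 6*(1/4))*7 = -2 + (-5*sqrt(7)/7 + 3/2)*7 = -2 + (3/2 - 5*sqrt(7)/7)*7 = -2 + (21/2 - 5*sqrt(7)) = 17/2 - 5*sqrt(7) ≈ -4.7288)
s(j) = 1/(17/2 + j - 5*sqrt(7)) (s(j) = 1/(j + (17/2 - 5*sqrt(7))) = 1/(17/2 + j - 5*sqrt(7)))
s(28) + 2987 = 2/(17 - 10*sqrt(7) + 2*28) + 2987 = 2/(17 - 10*sqrt(7) + 56) + 2987 = 2/(73 - 10*sqrt(7)) + 2987 = 2987 + 2/(73 - 10*sqrt(7))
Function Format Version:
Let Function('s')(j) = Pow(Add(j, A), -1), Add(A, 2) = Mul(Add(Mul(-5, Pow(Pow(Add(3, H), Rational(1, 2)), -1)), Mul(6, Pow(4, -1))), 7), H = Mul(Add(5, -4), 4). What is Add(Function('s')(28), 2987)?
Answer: Add(Rational(13826969, 4629), Mul(Rational(20, 4629), Pow(7, Rational(1, 2)))) ≈ 2987.0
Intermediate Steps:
H = 4 (H = Mul(1, 4) = 4)
A = Add(Rational(17, 2), Mul(-5, Pow(7, Rational(1, 2)))) (A = Add(-2, Mul(Add(Mul(-5, Pow(Pow(Add(3, 4), Rational(1, 2)), -1)), Mul(6, Pow(4, -1))), 7)) = Add(-2, Mul(Add(Mul(-5, Pow(Pow(7, Rational(1, 2)), -1)), Mul(6, Rational(1, 4))), 7)) = Add(-2, Mul(Add(Mul(-5, Mul(Rational(1, 7), Pow(7, Rational(1, 2)))), Rational(3, 2)), 7)) = Add(-2, Mul(Add(Mul(Rational(-5, 7), Pow(7, Rational(1, 2))), Rational(3, 2)), 7)) = Add(-2, Mul(Add(Rational(3, 2), Mul(Rational(-5, 7), Pow(7, Rational(1, 2)))), 7)) = Add(-2, Add(Rational(21, 2), Mul(-5, Pow(7, Rational(1, 2))))) = Add(Rational(17, 2), Mul(-5, Pow(7, Rational(1, 2)))) ≈ -4.7288)
Function('s')(j) = Pow(Add(Rational(17, 2), j, Mul(-5, Pow(7, Rational(1, 2)))), -1) (Function('s')(j) = Pow(Add(j, Add(Rational(17, 2), Mul(-5, Pow(7, Rational(1, 2))))), -1) = Pow(Add(Rational(17, 2), j, Mul(-5, Pow(7, Rational(1, 2)))), -1))
Add(Function('s')(28), 2987) = Add(Mul(2, Pow(Add(17, Mul(-10, Pow(7, Rational(1, 2))), Mul(2, 28)), -1)), 2987) = Add(Mul(2, Pow(Add(17, Mul(-10, Pow(7, Rational(1, 2))), 56), -1)), 2987) = Add(Mul(2, Pow(Add(73, Mul(-10, Pow(7, Rational(1, 2)))), -1)), 2987) = Add(2987, Mul(2, Pow(Add(73, Mul(-10, Pow(7, Rational(1, 2)))), -1)))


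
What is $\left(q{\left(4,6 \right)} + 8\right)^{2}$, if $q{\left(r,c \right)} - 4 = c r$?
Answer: $1296$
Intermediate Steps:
$q{\left(r,c \right)} = 4 + c r$
$\left(q{\left(4,6 \right)} + 8\right)^{2} = \left(\left(4 + 6 \cdot 4\right) + 8\right)^{2} = \left(\left(4 + 24\right) + 8\right)^{2} = \left(28 + 8\right)^{2} = 36^{2} = 1296$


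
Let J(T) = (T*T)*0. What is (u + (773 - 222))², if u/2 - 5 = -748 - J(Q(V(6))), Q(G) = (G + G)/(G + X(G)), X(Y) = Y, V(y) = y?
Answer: 874225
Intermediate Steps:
Q(G) = 1 (Q(G) = (G + G)/(G + G) = (2*G)/((2*G)) = (2*G)*(1/(2*G)) = 1)
J(T) = 0 (J(T) = T²*0 = 0)
u = -1486 (u = 10 + 2*(-748 - 1*0) = 10 + 2*(-748 + 0) = 10 + 2*(-748) = 10 - 1496 = -1486)
(u + (773 - 222))² = (-1486 + (773 - 222))² = (-1486 + 551)² = (-935)² = 874225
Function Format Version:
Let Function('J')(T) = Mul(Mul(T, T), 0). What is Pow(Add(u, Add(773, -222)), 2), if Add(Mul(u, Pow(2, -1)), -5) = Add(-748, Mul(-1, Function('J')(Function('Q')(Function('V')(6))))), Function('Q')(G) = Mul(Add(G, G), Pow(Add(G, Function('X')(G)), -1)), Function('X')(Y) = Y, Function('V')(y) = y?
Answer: 874225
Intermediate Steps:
Function('Q')(G) = 1 (Function('Q')(G) = Mul(Add(G, G), Pow(Add(G, G), -1)) = Mul(Mul(2, G), Pow(Mul(2, G), -1)) = Mul(Mul(2, G), Mul(Rational(1, 2), Pow(G, -1))) = 1)
Function('J')(T) = 0 (Function('J')(T) = Mul(Pow(T, 2), 0) = 0)
u = -1486 (u = Add(10, Mul(2, Add(-748, Mul(-1, 0)))) = Add(10, Mul(2, Add(-748, 0))) = Add(10, Mul(2, -748)) = Add(10, -1496) = -1486)
Pow(Add(u, Add(773, -222)), 2) = Pow(Add(-1486, Add(773, -222)), 2) = Pow(Add(-1486, 551), 2) = Pow(-935, 2) = 874225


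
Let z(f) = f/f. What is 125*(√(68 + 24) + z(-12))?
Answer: 125 + 250*√23 ≈ 1324.0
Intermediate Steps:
z(f) = 1
125*(√(68 + 24) + z(-12)) = 125*(√(68 + 24) + 1) = 125*(√92 + 1) = 125*(2*√23 + 1) = 125*(1 + 2*√23) = 125 + 250*√23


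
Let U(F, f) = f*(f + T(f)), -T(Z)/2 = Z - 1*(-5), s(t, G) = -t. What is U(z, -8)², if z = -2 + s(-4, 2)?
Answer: 256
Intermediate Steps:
T(Z) = -10 - 2*Z (T(Z) = -2*(Z - 1*(-5)) = -2*(Z + 5) = -2*(5 + Z) = -10 - 2*Z)
z = 2 (z = -2 - 1*(-4) = -2 + 4 = 2)
U(F, f) = f*(-10 - f) (U(F, f) = f*(f + (-10 - 2*f)) = f*(-10 - f))
U(z, -8)² = (-8*(-10 - 1*(-8)))² = (-8*(-10 + 8))² = (-8*(-2))² = 16² = 256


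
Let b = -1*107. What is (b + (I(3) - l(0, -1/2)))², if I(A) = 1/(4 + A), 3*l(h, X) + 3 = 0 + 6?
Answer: 570025/49 ≈ 11633.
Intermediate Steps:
l(h, X) = 1 (l(h, X) = -1 + (0 + 6)/3 = -1 + (⅓)*6 = -1 + 2 = 1)
b = -107
(b + (I(3) - l(0, -1/2)))² = (-107 + (1/(4 + 3) - 1*1))² = (-107 + (1/7 - 1))² = (-107 + (⅐ - 1))² = (-107 - 6/7)² = (-755/7)² = 570025/49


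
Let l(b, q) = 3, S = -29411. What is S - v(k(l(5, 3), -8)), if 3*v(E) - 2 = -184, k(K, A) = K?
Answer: -88051/3 ≈ -29350.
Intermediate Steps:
v(E) = -182/3 (v(E) = ⅔ + (⅓)*(-184) = ⅔ - 184/3 = -182/3)
S - v(k(l(5, 3), -8)) = -29411 - 1*(-182/3) = -29411 + 182/3 = -88051/3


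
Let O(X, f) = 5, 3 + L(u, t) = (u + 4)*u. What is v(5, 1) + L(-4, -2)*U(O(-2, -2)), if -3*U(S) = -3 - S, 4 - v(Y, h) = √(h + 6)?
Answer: -4 - √7 ≈ -6.6458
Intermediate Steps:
v(Y, h) = 4 - √(6 + h) (v(Y, h) = 4 - √(h + 6) = 4 - √(6 + h))
L(u, t) = -3 + u*(4 + u) (L(u, t) = -3 + (u + 4)*u = -3 + (4 + u)*u = -3 + u*(4 + u))
U(S) = 1 + S/3 (U(S) = -(-3 - S)/3 = 1 + S/3)
v(5, 1) + L(-4, -2)*U(O(-2, -2)) = (4 - √(6 + 1)) + (-3 + (-4)² + 4*(-4))*(1 + (⅓)*5) = (4 - √7) + (-3 + 16 - 16)*(1 + 5/3) = (4 - √7) - 3*8/3 = (4 - √7) - 8 = -4 - √7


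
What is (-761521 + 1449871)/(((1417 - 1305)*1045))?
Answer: 68835/11704 ≈ 5.8813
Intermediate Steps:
(-761521 + 1449871)/(((1417 - 1305)*1045)) = 688350/((112*1045)) = 688350/117040 = 688350*(1/117040) = 68835/11704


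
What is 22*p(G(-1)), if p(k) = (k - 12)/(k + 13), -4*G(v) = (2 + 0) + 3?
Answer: -1166/47 ≈ -24.809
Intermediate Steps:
G(v) = -5/4 (G(v) = -((2 + 0) + 3)/4 = -(2 + 3)/4 = -¼*5 = -5/4)
p(k) = (-12 + k)/(13 + k)
22*p(G(-1)) = 22*((-12 - 5/4)/(13 - 5/4)) = 22*(-53/4/(47/4)) = 22*((4/47)*(-53/4)) = 22*(-53/47) = -1166/47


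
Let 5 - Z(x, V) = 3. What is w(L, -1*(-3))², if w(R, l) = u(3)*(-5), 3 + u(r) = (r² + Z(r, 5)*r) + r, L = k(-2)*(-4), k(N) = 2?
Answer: 5625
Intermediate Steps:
Z(x, V) = 2 (Z(x, V) = 5 - 1*3 = 5 - 3 = 2)
L = -8 (L = 2*(-4) = -8)
u(r) = -3 + r² + 3*r (u(r) = -3 + ((r² + 2*r) + r) = -3 + (r² + 3*r) = -3 + r² + 3*r)
w(R, l) = -75 (w(R, l) = (-3 + 3² + 3*3)*(-5) = (-3 + 9 + 9)*(-5) = 15*(-5) = -75)
w(L, -1*(-3))² = (-75)² = 5625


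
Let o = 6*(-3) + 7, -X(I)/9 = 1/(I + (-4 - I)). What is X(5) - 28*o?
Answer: 1241/4 ≈ 310.25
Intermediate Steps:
X(I) = 9/4 (X(I) = -9/(I + (-4 - I)) = -9/(-4) = -9*(-1/4) = 9/4)
o = -11 (o = -18 + 7 = -11)
X(5) - 28*o = 9/4 - 28*(-11) = 9/4 + 308 = 1241/4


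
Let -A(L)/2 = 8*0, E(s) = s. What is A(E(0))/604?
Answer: 0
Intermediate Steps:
A(L) = 0 (A(L) = -16*0 = -2*0 = 0)
A(E(0))/604 = 0/604 = 0*(1/604) = 0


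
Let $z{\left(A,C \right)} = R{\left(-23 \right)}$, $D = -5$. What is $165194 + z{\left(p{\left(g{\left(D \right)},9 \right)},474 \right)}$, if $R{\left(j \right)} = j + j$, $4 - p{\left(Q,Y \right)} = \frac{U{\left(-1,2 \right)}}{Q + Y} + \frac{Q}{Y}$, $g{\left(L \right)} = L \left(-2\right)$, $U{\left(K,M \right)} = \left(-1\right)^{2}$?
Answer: $165148$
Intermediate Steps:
$U{\left(K,M \right)} = 1$
$g{\left(L \right)} = - 2 L$
$p{\left(Q,Y \right)} = 4 - \frac{1}{Q + Y} - \frac{Q}{Y}$ ($p{\left(Q,Y \right)} = 4 - \left(1 \frac{1}{Q + Y} + \frac{Q}{Y}\right) = 4 - \left(\frac{1}{Q + Y} + \frac{Q}{Y}\right) = 4 - \frac{1}{Q + Y} - \frac{Q}{Y}$)
$R{\left(j \right)} = 2 j$
$z{\left(A,C \right)} = -46$ ($z{\left(A,C \right)} = 2 \left(-23\right) = -46$)
$165194 + z{\left(p{\left(g{\left(D \right)},9 \right)},474 \right)} = 165194 - 46 = 165148$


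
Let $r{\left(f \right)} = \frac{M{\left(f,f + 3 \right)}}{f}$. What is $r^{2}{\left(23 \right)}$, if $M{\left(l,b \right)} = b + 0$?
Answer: $\frac{676}{529} \approx 1.2779$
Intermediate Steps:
$M{\left(l,b \right)} = b$
$r{\left(f \right)} = \frac{3 + f}{f}$ ($r{\left(f \right)} = \frac{f + 3}{f} = \frac{3 + f}{f}$)
$r^{2}{\left(23 \right)} = \left(\frac{3 + 23}{23}\right)^{2} = \left(\frac{1}{23} \cdot 26\right)^{2} = \left(\frac{26}{23}\right)^{2} = \frac{676}{529}$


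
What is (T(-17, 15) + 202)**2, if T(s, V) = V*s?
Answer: 2809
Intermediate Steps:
(T(-17, 15) + 202)**2 = (15*(-17) + 202)**2 = (-255 + 202)**2 = (-53)**2 = 2809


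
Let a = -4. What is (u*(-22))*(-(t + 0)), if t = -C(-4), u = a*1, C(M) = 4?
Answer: 352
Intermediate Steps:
u = -4 (u = -4*1 = -4)
t = -4 (t = -1*4 = -4)
(u*(-22))*(-(t + 0)) = (-4*(-22))*(-(-4 + 0)) = 88*(-1*(-4)) = 88*4 = 352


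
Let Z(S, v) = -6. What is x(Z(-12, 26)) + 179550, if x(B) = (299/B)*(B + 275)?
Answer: 996869/6 ≈ 1.6614e+5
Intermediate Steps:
x(B) = 299*(275 + B)/B (x(B) = (299/B)*(275 + B) = 299*(275 + B)/B)
x(Z(-12, 26)) + 179550 = (299 + 82225/(-6)) + 179550 = (299 + 82225*(-1/6)) + 179550 = (299 - 82225/6) + 179550 = -80431/6 + 179550 = 996869/6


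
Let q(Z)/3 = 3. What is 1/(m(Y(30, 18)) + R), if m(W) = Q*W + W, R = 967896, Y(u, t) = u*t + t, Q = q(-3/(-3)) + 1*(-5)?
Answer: 1/970686 ≈ 1.0302e-6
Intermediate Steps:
q(Z) = 9 (q(Z) = 3*3 = 9)
Q = 4 (Q = 9 + 1*(-5) = 9 - 5 = 4)
Y(u, t) = t + t*u (Y(u, t) = t*u + t = t + t*u)
m(W) = 5*W (m(W) = 4*W + W = 5*W)
1/(m(Y(30, 18)) + R) = 1/(5*(18*(1 + 30)) + 967896) = 1/(5*(18*31) + 967896) = 1/(5*558 + 967896) = 1/(2790 + 967896) = 1/970686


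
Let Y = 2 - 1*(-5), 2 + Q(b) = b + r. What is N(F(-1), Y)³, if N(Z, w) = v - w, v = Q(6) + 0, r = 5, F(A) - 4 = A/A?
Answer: 8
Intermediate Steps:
F(A) = 5 (F(A) = 4 + A/A = 4 + 1 = 5)
Q(b) = 3 + b (Q(b) = -2 + (b + 5) = -2 + (5 + b) = 3 + b)
Y = 7 (Y = 2 + 5 = 7)
v = 9 (v = (3 + 6) + 0 = 9 + 0 = 9)
N(Z, w) = 9 - w
N(F(-1), Y)³ = (9 - 1*7)³ = (9 - 7)³ = 2³ = 8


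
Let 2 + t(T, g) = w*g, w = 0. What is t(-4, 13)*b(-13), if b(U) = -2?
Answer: 4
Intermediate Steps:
t(T, g) = -2 (t(T, g) = -2 + 0*g = -2 + 0 = -2)
t(-4, 13)*b(-13) = -2*(-2) = 4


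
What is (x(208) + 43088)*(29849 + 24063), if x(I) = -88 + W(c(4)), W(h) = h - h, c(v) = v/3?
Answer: 2318216000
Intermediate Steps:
c(v) = v/3 (c(v) = v*(⅓) = v/3)
W(h) = 0
x(I) = -88 (x(I) = -88 + 0 = -88)
(x(208) + 43088)*(29849 + 24063) = (-88 + 43088)*(29849 + 24063) = 43000*53912 = 2318216000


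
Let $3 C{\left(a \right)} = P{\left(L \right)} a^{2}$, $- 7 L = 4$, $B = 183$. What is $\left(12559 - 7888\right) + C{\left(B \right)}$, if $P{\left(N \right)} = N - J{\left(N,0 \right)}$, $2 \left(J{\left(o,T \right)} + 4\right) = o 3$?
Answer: $\frac{367587}{7} \approx 52512.0$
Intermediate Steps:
$J{\left(o,T \right)} = -4 + \frac{3 o}{2}$ ($J{\left(o,T \right)} = -4 + \frac{o 3}{2} = -4 + \frac{3 o}{2}$)
$L = - \frac{4}{7}$ ($L = \left(- \frac{1}{7}\right) 4 = - \frac{4}{7} \approx -0.57143$)
$P{\left(N \right)} = 4 - \frac{N}{2}$ ($P{\left(N \right)} = N - \left(-4 + \frac{3 N}{2}\right) = 4 - \frac{N}{2}$)
$C{\left(a \right)} = \frac{10 a^{2}}{7}$ ($C{\left(a \right)} = \frac{\left(4 - - \frac{2}{7}\right) a^{2}}{3} = \frac{\left(4 + \frac{2}{7}\right) a^{2}}{3} = \frac{\frac{30}{7} a^{2}}{3} = \frac{10 a^{2}}{7}$)
$\left(12559 - 7888\right) + C{\left(B \right)} = \left(12559 - 7888\right) + \frac{10 \cdot 183^{2}}{7} = 4671 + \frac{10}{7} \cdot 33489 = 4671 + \frac{334890}{7} = \frac{367587}{7}$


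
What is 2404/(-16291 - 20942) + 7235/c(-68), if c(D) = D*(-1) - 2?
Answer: 89740697/819126 ≈ 109.56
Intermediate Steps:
c(D) = -2 - D (c(D) = -D - 2 = -2 - D)
2404/(-16291 - 20942) + 7235/c(-68) = 2404/(-16291 - 20942) + 7235/(-2 - 1*(-68)) = 2404/(-37233) + 7235/(-2 + 68) = 2404*(-1/37233) + 7235/66 = -2404/37233 + 7235*(1/66) = -2404/37233 + 7235/66 = 89740697/819126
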